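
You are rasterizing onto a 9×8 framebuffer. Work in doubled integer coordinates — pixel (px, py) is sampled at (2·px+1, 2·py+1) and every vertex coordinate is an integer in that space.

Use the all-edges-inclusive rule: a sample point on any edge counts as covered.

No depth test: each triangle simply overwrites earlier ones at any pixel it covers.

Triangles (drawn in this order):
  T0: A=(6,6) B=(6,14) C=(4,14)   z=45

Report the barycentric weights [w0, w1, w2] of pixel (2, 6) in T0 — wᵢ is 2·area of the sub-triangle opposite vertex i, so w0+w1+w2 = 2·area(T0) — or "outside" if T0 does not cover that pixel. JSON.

T0:
  2·area = 16
  edge (6, 6)→(6, 14): d=(0,8) inclusive
  edge (6, 14)→(4, 14): d=(-2,0) inclusive
  edge (4, 14)→(6, 6): d=(2,-8) inclusive
    (2,5)@(5, 11): e=[8,6,2] → █
    (3,5)@(7, 11): e=[-8,6,18] → ·
    (2,6)@(5, 13): e=[8,2,6] → █
    (3,6)@(7, 13): e=[-8,2,22] → ·
    (2,7)@(5, 15): e=[8,-2,10] → ·
  covered (2 px):
    · · · · · · · · ·
    · · · · · · · · ·
    · · · · · · · · ·
    · · · · · · · · ·
    · · · · · · · · ·
    · · █ · · · · · ·
    · · █ · · · · · ·
    · · · · · · · · ·

Result: [2,6,8]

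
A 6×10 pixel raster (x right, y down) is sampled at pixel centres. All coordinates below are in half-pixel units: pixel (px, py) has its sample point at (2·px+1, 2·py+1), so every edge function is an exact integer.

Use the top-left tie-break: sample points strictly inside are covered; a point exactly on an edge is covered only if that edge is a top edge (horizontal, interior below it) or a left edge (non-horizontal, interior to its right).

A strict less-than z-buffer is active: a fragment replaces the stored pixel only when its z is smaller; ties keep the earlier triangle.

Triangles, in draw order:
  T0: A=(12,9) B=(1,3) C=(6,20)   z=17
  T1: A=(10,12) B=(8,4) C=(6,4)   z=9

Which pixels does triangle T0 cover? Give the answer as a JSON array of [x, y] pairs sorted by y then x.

T0:
  2·area = 157  (B↔C swapped to make it positive)
  edge (12, 9)→(6, 20): d=(-6,11) right/bottom  bias=-1
  edge (6, 20)→(1, 3): d=(-5,-17) top-left  bias=+0
  edge (1, 3)→(12, 9): d=(11,6) right/bottom  bias=-1
    (0,1)@(1, 3): e=[157,0,0] → ·  [on edge]
    (1,2)@(3, 5): e=[123,24,10] → █
    (2,2)@(5, 5): e=[101,58,-2] → ·
    (1,3)@(3, 7): e=[111,14,32] → █
    (2,3)@(5, 7): e=[89,48,20] → █
    (3,3)@(7, 7): e=[67,82,8] → █
    (4,3)@(9, 7): e=[45,116,-4] → ·
    (1,4)@(3, 9): e=[99,4,54] → █
    (4,4)@(9, 9): e=[33,106,18] → █
    (5,4)@(11, 9): e=[11,140,6] → █
    (1,5)@(3, 11): e=[87,-6,76] → ·
    (2,5)@(5, 11): e=[65,28,64] → █
  covered (18 px):
    · · · · · ·
    · · · · · ·
    · █ · · · ·
    · █ █ █ · ·
    · █ █ █ █ █
    · · █ █ █ ·
    · · █ █ █ ·
    · · █ █ · ·
    · · · █ · ·
    · · · · · ·
T1:
  2·area = 16  (B↔C swapped to make it positive)
  edge (10, 12)→(6, 4): d=(-4,-8) top-left  bias=+0
  edge (6, 4)→(8, 4): d=(2,0) top-left  bias=+0
  edge (8, 4)→(10, 12): d=(2,8) right/bottom  bias=-1
    (3,2)@(7, 5): e=[4,2,10] → █
    (4,2)@(9, 5): e=[20,2,-6] → ·
    (3,3)@(7, 7): e=[-4,6,14] → ·
    (4,4)@(9, 9): e=[4,10,2] → █
    (5,4)@(11, 9): e=[20,10,-14] → ·
    (4,5)@(9, 11): e=[-4,14,6] → ·
  covered (2 px):
    · · · · · ·
    · · · · · ·
    · · · █ · ·
    · · · · · ·
    · · · · █ ·
    · · · · · ·
    · · · · · ·
    · · · · · ·
    · · · · · ·
    · · · · · ·

Result: [[1,2],[1,3],[2,3],[3,3],[1,4],[2,4],[3,4],[4,4],[5,4],[2,5],[3,5],[4,5],[2,6],[3,6],[4,6],[2,7],[3,7],[3,8]]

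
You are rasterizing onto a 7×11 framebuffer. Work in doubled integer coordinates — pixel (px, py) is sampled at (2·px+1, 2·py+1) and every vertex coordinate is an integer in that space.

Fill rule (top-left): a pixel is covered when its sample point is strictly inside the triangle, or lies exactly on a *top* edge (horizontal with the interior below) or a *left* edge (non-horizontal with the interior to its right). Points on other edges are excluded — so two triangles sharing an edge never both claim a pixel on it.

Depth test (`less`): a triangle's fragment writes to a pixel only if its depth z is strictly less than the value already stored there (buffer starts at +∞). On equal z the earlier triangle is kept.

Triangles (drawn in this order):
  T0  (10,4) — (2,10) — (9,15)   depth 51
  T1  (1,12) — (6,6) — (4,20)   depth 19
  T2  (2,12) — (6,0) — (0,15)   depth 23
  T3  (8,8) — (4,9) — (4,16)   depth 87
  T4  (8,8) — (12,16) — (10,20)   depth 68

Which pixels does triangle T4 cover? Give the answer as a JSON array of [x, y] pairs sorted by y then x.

T0:
  2·area = 82  (B↔C swapped to make it positive)
  edge (10, 4)→(9, 15): d=(-1,11) right/bottom  bias=-1
  edge (9, 15)→(2, 10): d=(-7,-5) top-left  bias=+0
  edge (2, 10)→(10, 4): d=(8,-6) top-left  bias=+0
    (4,2)@(9, 5): e=[10,70,2] → █
    (5,2)@(11, 5): e=[-12,80,14] → ·
    (3,3)@(7, 7): e=[30,46,6] → █
    (5,3)@(11, 7): e=[-14,66,30] → ·
    (2,4)@(5, 9): e=[50,22,10] → █
    (5,4)@(11, 9): e=[-16,52,46] → ·
    (2,5)@(5, 11): e=[48,8,26] → █
    (5,5)@(11, 11): e=[-18,38,62] → ·
    (2,6)@(5, 13): e=[46,-6,42] → ·
    (3,6)@(7, 13): e=[24,4,54] → █
    (5,6)@(11, 13): e=[-20,24,78] → ·
    (3,7)@(7, 15): e=[22,-10,70] → ·
    (4,7)@(9, 15): e=[0,0,82] → ·  [on edge]
  covered (11 px):
    · · · · · · ·
    · · · · · · ·
    · · · · █ · ·
    · · · █ █ · ·
    · · █ █ █ · ·
    · · █ █ █ · ·
    · · · █ █ · ·
    · · · · · · ·
    · · · · · · ·
    · · · · · · ·
    · · · · · · ·
T1:
  2·area = 58
  edge (1, 12)→(6, 6): d=(5,-6) top-left  bias=+0
  edge (6, 6)→(4, 20): d=(-2,14) right/bottom  bias=-1
  edge (4, 20)→(1, 12): d=(-3,-8) top-left  bias=+0
    (2,4)@(5, 9): e=[9,8,41] → █
    (3,4)@(7, 9): e=[21,-20,57] → ·
    (1,5)@(3, 11): e=[7,32,19] → █
    (3,5)@(7, 11): e=[31,-24,51] → ·
    (1,6)@(3, 13): e=[17,28,13] → █
    (2,6)@(5, 13): e=[29,0,29] → ·  [on edge]
    (1,7)@(3, 15): e=[27,24,7] → █
    (2,7)@(5, 15): e=[39,-4,23] → ·
    (1,8)@(3, 17): e=[37,20,1] → █
    (2,8)@(5, 17): e=[49,-8,17] → ·
    (1,9)@(3, 19): e=[47,16,-5] → ·
  covered (6 px):
    · · · · · · ·
    · · · · · · ·
    · · · · · · ·
    · · · · · · ·
    · · █ · · · ·
    · █ █ · · · ·
    · █ · · · · ·
    · █ · · · · ·
    · █ · · · · ·
    · · · · · · ·
    · · · · · · ·
T2:
  2·area = 12  (B↔C swapped to make it positive)
  edge (2, 12)→(0, 15): d=(-2,3) right/bottom  bias=-1
  edge (0, 15)→(6, 0): d=(6,-15) top-left  bias=+0
  edge (6, 0)→(2, 12): d=(-4,12) right/bottom  bias=-1
    (2,1)@(5, 3): e=[9,3,0] → ·  [on edge]
    (1,4)@(3, 9): e=[3,9,0] → ·  [on edge]
    (0,6)@(1, 13): e=[1,3,8] → █
    (1,6)@(3, 13): e=[-5,33,-16] → ·
    (0,7)@(1, 15): e=[-3,15,0] → ·  [on edge]
  covered (1 px):
    · · · · · · ·
    · · · · · · ·
    · · · · · · ·
    · · · · · · ·
    · · · · · · ·
    · · · · · · ·
    █ · · · · · ·
    · · · · · · ·
    · · · · · · ·
    · · · · · · ·
    · · · · · · ·
T3:
  2·area = 28  (B↔C swapped to make it positive)
  edge (8, 8)→(4, 16): d=(-4,8) right/bottom  bias=-1
  edge (4, 16)→(4, 9): d=(0,-7) top-left  bias=+0
  edge (4, 9)→(8, 8): d=(4,-1) top-left  bias=+0
    (2,4)@(5, 9): e=[20,7,1] → █
    (3,4)@(7, 9): e=[4,21,3] → █
    (4,4)@(9, 9): e=[-12,35,5] → ·
    (2,5)@(5, 11): e=[12,7,9] → █
    (3,5)@(7, 11): e=[-4,21,11] → ·
    (2,6)@(5, 13): e=[4,7,17] → █
    (3,6)@(7, 13): e=[-12,21,19] → ·
    (2,7)@(5, 15): e=[-4,7,25] → ·
  covered (4 px):
    · · · · · · ·
    · · · · · · ·
    · · · · · · ·
    · · · · · · ·
    · · █ █ · · ·
    · · █ · · · ·
    · · █ · · · ·
    · · · · · · ·
    · · · · · · ·
    · · · · · · ·
    · · · · · · ·
T4:
  2·area = 32
  edge (8, 8)→(12, 16): d=(4,8) right/bottom  bias=-1
  edge (12, 16)→(10, 20): d=(-2,4) right/bottom  bias=-1
  edge (10, 20)→(8, 8): d=(-2,-12) top-left  bias=+0
    (4,5)@(9, 11): e=[4,22,6] → █
    (5,5)@(11, 11): e=[-12,14,30] → ·
    (4,6)@(9, 13): e=[12,18,2] → █
    (5,6)@(11, 13): e=[-4,10,26] → ·
    (4,7)@(9, 15): e=[20,14,-2] → ·
    (5,7)@(11, 15): e=[4,6,22] → █
    (6,7)@(13, 15): e=[-12,-2,46] → ·
    (5,8)@(11, 17): e=[12,2,18] → █
    (6,8)@(13, 17): e=[-4,-6,42] → ·
    (5,9)@(11, 19): e=[20,-2,14] → ·
  covered (4 px):
    · · · · · · ·
    · · · · · · ·
    · · · · · · ·
    · · · · · · ·
    · · · · · · ·
    · · · · █ · ·
    · · · · █ · ·
    · · · · · █ ·
    · · · · · █ ·
    · · · · · · ·
    · · · · · · ·

Final: [[4,5],[4,6],[5,7],[5,8]]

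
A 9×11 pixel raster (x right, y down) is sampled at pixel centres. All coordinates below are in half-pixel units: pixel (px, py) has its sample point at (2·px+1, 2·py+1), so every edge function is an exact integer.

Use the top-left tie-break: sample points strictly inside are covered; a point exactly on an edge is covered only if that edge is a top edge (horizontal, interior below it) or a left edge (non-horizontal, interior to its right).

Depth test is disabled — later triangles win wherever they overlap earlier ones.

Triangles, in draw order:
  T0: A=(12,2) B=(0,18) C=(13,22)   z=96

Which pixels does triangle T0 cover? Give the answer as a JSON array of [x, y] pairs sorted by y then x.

T0:
  2·area = 256  (B↔C swapped to make it positive)
  edge (12, 2)→(13, 22): d=(1,20) right/bottom  bias=-1
  edge (13, 22)→(0, 18): d=(-13,-4) top-left  bias=+0
  edge (0, 18)→(12, 2): d=(12,-16) top-left  bias=+0
    (5,2)@(11, 5): e=[23,213,20] → X
    (6,2)@(13, 5): e=[-17,221,52] → .
    (4,3)@(9, 7): e=[65,179,12] → X
    (6,3)@(13, 7): e=[-15,195,76] → .
    (3,4)@(7, 9): e=[107,145,4] → X
    (6,4)@(13, 9): e=[-13,169,100] → .
    (3,5)@(7, 11): e=[109,119,28] → X
    (6,5)@(13, 11): e=[-11,143,124] → .
    (2,6)@(5, 13): e=[151,85,20] → X
    (6,6)@(13, 13): e=[-9,117,148] → .
    (1,7)@(3, 15): e=[193,51,12] → X
    (6,7)@(13, 15): e=[-7,91,172] → .
  covered (29 px):
    . . . . . . . . .
    . . . . . . . . .
    . . . . . X . . .
    . . . . X X . . .
    . . . X X X . . .
    . . . X X X . . .
    . . X X X X . . .
    . X X X X X . . .
    X X X X X X . . .
    . . X X X X . . .
    . . . . . X . . .

Result: [[5,2],[4,3],[5,3],[3,4],[4,4],[5,4],[3,5],[4,5],[5,5],[2,6],[3,6],[4,6],[5,6],[1,7],[2,7],[3,7],[4,7],[5,7],[0,8],[1,8],[2,8],[3,8],[4,8],[5,8],[2,9],[3,9],[4,9],[5,9],[5,10]]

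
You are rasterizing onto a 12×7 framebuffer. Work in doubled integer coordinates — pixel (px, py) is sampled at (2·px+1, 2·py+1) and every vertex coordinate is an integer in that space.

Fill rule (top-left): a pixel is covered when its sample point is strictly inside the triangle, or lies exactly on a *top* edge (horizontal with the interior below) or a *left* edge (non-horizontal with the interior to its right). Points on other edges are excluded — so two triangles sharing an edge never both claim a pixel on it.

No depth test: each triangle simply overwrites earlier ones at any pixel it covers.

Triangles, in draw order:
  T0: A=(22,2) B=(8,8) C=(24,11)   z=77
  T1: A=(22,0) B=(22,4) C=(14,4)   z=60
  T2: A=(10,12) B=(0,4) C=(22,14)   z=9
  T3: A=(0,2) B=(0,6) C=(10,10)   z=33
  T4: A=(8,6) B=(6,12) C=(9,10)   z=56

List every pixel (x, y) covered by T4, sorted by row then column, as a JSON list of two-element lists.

T0:
  2·area = 138  (B↔C swapped to make it positive)
  edge (22, 2)→(24, 11): d=(2,9) right/bottom  bias=-1
  edge (24, 11)→(8, 8): d=(-16,-3) top-left  bias=+0
  edge (8, 8)→(22, 2): d=(14,-6) top-left  bias=+0
    (10,1)@(21, 3): e=[11,119,8] → X
    (11,1)@(23, 3): e=[-7,125,20] → .
    (7,2)@(15, 5): e=[69,69,0] → X  [on edge]
    (8,2)@(17, 5): e=[51,75,12] → X
    (9,2)@(19, 5): e=[33,81,24] → X
    (11,2)@(23, 5): e=[-3,93,48] → .
    (5,3)@(11, 7): e=[109,25,4] → X
    (6,3)@(13, 7): e=[91,31,16] → X
    (11,3)@(23, 7): e=[1,61,76] → X
    (5,4)@(11, 9): e=[113,-7,32] → .
    (6,4)@(13, 9): e=[95,-1,44] → .
    (7,4)@(15, 9): e=[77,5,56] → X
    (0,5)@(1, 11): e=[207,-69,0] → .  [on edge]
  covered (17 px):
    . . . . . . . . . . . .
    . . . . . . . . . . X .
    . . . . . . . X X X X .
    . . . . . X X X X X X X
    . . . . . . . X X X X X
    . . . . . . . . . . . .
    . . . . . . . . . . . .
T1:
  2·area = 32
  edge (22, 0)→(22, 4): d=(0,4) right/bottom  bias=-1
  edge (22, 4)→(14, 4): d=(-8,0) right/bottom  bias=-1
  edge (14, 4)→(22, 0): d=(8,-4) top-left  bias=+0
    (10,0)@(21, 1): e=[4,24,4] → X
    (11,0)@(23, 1): e=[-4,24,12] → .
    (8,1)@(17, 3): e=[20,8,4] → X
    (9,1)@(19, 3): e=[12,8,12] → X
    (11,1)@(23, 3): e=[-4,8,28] → .
    (8,2)@(17, 5): e=[20,-8,20] → .
    (9,2)@(19, 5): e=[12,-8,28] → .
    (10,2)@(21, 5): e=[4,-8,36] → .
  covered (4 px):
    . . . . . . . . . . X .
    . . . . . . . . X X X .
    . . . . . . . . . . . .
    . . . . . . . . . . . .
    . . . . . . . . . . . .
    . . . . . . . . . . . .
    . . . . . . . . . . . .
T2:
  2·area = 76
  edge (10, 12)→(0, 4): d=(-10,-8) top-left  bias=+0
  edge (0, 4)→(22, 14): d=(22,10) right/bottom  bias=-1
  edge (22, 14)→(10, 12): d=(-12,-2) top-left  bias=+0
    (2,3)@(5, 7): e=[10,16,50] → X
    (3,3)@(7, 7): e=[26,-4,54] → .
    (2,4)@(5, 9): e=[-10,60,26] → .
    (3,4)@(7, 9): e=[6,40,30] → X
    (4,4)@(9, 9): e=[22,20,34] → X
    (5,4)@(11, 9): e=[38,0,38] → .  [on edge]
    (3,5)@(7, 11): e=[-14,84,6] → .
    (4,5)@(9, 11): e=[2,64,10] → X
    (5,5)@(11, 11): e=[18,44,14] → X
    (6,5)@(13, 11): e=[34,24,18] → X
    (7,5)@(15, 11): e=[50,4,22] → X
    (8,5)@(17, 11): e=[66,-16,26] → .
  covered (9 px):
    . . . . . . . . . . . .
    . . . . . . . . . . . .
    . . . . . . . . . . . .
    . . X . . . . . . . . .
    . . . X X . . . . . . .
    . . . . X X X X . . . .
    . . . . . . . . X X . .
T3:
  2·area = 40  (B↔C swapped to make it positive)
  edge (0, 2)→(10, 10): d=(10,8) right/bottom  bias=-1
  edge (10, 10)→(0, 6): d=(-10,-4) top-left  bias=+0
  edge (0, 6)→(0, 2): d=(0,-4) top-left  bias=+0
    (0,1)@(1, 3): e=[2,34,4] → X
    (1,1)@(3, 3): e=[-14,42,12] → .
    (0,2)@(1, 5): e=[22,14,4] → X
    (1,2)@(3, 5): e=[6,22,12] → X
    (2,2)@(5, 5): e=[-10,30,20] → .
    (0,3)@(1, 7): e=[42,-6,4] → .
    (1,3)@(3, 7): e=[26,2,12] → X
    (2,3)@(5, 7): e=[10,10,20] → X
    (3,3)@(7, 7): e=[-6,18,28] → .
    (1,4)@(3, 9): e=[46,-18,12] → .
    (2,4)@(5, 9): e=[30,-10,20] → .
  covered (5 px):
    . . . . . . . . . . . .
    X . . . . . . . . . . .
    X X . . . . . . . . . .
    . X X . . . . . . . . .
    . . . . . . . . . . . .
    . . . . . . . . . . . .
    . . . . . . . . . . . .
T4:
  2·area = 14  (B↔C swapped to make it positive)
  edge (8, 6)→(9, 10): d=(1,4) right/bottom  bias=-1
  edge (9, 10)→(6, 12): d=(-3,2) right/bottom  bias=-1
  edge (6, 12)→(8, 6): d=(2,-6) top-left  bias=+0
    (4,1)@(9, 3): e=[-7,21,0] → .  [on edge]
    (3,4)@(7, 9): e=[7,7,0] → X  [on edge]
    (4,4)@(9, 9): e=[-1,3,12] → .
    (3,5)@(7, 11): e=[9,1,4] → X
    (4,5)@(9, 11): e=[1,-3,16] → .
    (3,6)@(7, 13): e=[11,-5,8] → .
  covered (2 px):
    . . . . . . . . . . . .
    . . . . . . . . . . . .
    . . . . . . . . . . . .
    . . . . . . . . . . . .
    . . . X . . . . . . . .
    . . . X . . . . . . . .
    . . . . . . . . . . . .

Final: [[3,4],[3,5]]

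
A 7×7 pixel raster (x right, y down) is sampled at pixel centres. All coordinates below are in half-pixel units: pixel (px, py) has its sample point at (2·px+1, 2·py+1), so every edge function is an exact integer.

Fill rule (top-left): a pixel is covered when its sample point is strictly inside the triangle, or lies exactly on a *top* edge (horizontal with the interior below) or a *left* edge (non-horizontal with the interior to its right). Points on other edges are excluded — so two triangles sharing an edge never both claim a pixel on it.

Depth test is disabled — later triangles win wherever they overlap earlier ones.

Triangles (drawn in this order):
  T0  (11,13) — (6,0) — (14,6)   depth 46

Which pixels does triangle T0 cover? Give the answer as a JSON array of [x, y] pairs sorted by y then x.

T0:
  2·area = 74
  edge (11, 13)→(6, 0): d=(-5,-13) top-left  bias=+0
  edge (6, 0)→(14, 6): d=(8,6) right/bottom  bias=-1
  edge (14, 6)→(11, 13): d=(-3,7) right/bottom  bias=-1
    (3,0)@(7, 1): e=[8,2,64] → #
    (4,0)@(9, 1): e=[34,-10,50] → ·
    (3,1)@(7, 3): e=[-2,18,58] → ·
    (4,1)@(9, 3): e=[24,6,44] → #
    (5,1)@(11, 3): e=[50,-6,30] → ·
    (4,2)@(9, 5): e=[14,22,38] → #
    (5,2)@(11, 5): e=[40,10,24] → #
    (6,2)@(13, 5): e=[66,-2,10] → ·
    (4,3)@(9, 7): e=[4,38,32] → #
    (6,3)@(13, 7): e=[56,14,4] → #
    (4,4)@(9, 9): e=[-6,54,26] → ·
    (5,4)@(11, 9): e=[20,42,12] → #
    (5,6)@(11, 13): e=[0,74,0] → ·  [on edge]
  covered (9 px):
    · · · # · · ·
    · · · · # · ·
    · · · · # # ·
    · · · · # # #
    · · · · · # ·
    · · · · · # ·
    · · · · · · ·

Final: [[3,0],[4,1],[4,2],[5,2],[4,3],[5,3],[6,3],[5,4],[5,5]]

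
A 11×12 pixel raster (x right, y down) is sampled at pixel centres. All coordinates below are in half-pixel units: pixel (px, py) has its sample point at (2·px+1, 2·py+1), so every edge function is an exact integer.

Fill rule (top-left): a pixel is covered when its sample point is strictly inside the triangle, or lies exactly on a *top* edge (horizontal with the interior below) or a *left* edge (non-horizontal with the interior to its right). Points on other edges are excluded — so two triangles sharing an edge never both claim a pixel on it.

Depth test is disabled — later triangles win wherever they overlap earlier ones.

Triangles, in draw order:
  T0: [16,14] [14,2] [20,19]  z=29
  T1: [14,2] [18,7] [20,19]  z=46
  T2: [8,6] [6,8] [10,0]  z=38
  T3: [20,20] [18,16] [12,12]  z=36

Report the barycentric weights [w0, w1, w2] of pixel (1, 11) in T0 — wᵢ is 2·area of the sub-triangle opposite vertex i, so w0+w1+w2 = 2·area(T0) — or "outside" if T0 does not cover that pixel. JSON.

T0:
  2·area = 38
  edge (16, 14)→(14, 2): d=(-2,-12) top-left  bias=+0
  edge (14, 2)→(20, 19): d=(6,17) right/bottom  bias=-1
  edge (20, 19)→(16, 14): d=(-4,-5) top-left  bias=+0
    (7,2)@(15, 5): e=[6,1,31] → X
    (8,2)@(17, 5): e=[30,-33,41] → .
    (7,3)@(15, 7): e=[2,13,23] → X
    (8,3)@(17, 7): e=[26,-21,33] → .
    (7,4)@(15, 9): e=[-2,25,15] → .
    (8,5)@(17, 11): e=[18,3,17] → X
    (9,5)@(19, 11): e=[42,-31,27] → .
    (8,6)@(17, 13): e=[14,15,9] → X
    (9,6)@(19, 13): e=[38,-19,19] → .
    (8,7)@(17, 15): e=[10,27,1] → X
    (9,7)@(19, 15): e=[34,-7,11] → .
    (8,8)@(17, 17): e=[6,39,-7] → .
  covered (6 px):
    . . . . . . . . . . .
    . . . . . . . . . . .
    . . . . . . . X . . .
    . . . . . . . X . . .
    . . . . . . . . . . .
    . . . . . . . . X . .
    . . . . . . . . X . .
    . . . . . . . . X . .
    . . . . . . . . . X .
    . . . . . . . . . . .
    . . . . . . . . . . .
    . . . . . . . . . . .
T1:
  2·area = 38
  edge (14, 2)→(18, 7): d=(4,5) right/bottom  bias=-1
  edge (18, 7)→(20, 19): d=(2,12) right/bottom  bias=-1
  edge (20, 19)→(14, 2): d=(-6,-17) top-left  bias=+0
    (8,0)@(17, 1): e=[-19,0,57] → .  [on edge]
    (8,3)@(17, 7): e=[5,12,21] → X
    (9,3)@(19, 7): e=[-5,-12,55] → .
    (8,4)@(17, 9): e=[13,16,9] → X
    (9,4)@(19, 9): e=[3,-8,43] → .
    (8,5)@(17, 11): e=[21,20,-3] → .
    (9,6)@(19, 13): e=[19,0,19] → .  [on edge]
    (9,7)@(19, 15): e=[27,4,7] → X
    (10,7)@(21, 15): e=[17,-20,41] → .
    (9,8)@(19, 17): e=[35,8,-5] → .
  covered (3 px):
    . . . . . . . . . . .
    . . . . . . . . . . .
    . . . . . . . . . . .
    . . . . . . . . X . .
    . . . . . . . . X . .
    . . . . . . . . . . .
    . . . . . . . . . . .
    . . . . . . . . . X .
    . . . . . . . . . . .
    . . . . . . . . . . .
    . . . . . . . . . . .
    . . . . . . . . . . .
T2:
  2·area = 8
  edge (8, 6)→(6, 8): d=(-2,2) right/bottom  bias=-1
  edge (6, 8)→(10, 0): d=(4,-8) top-left  bias=+0
  edge (10, 0)→(8, 6): d=(-2,6) right/bottom  bias=-1
    (6,0)@(13, 1): e=[0,28,-20] → .  [on edge]
    (4,1)@(9, 3): e=[4,4,0] → .  [on edge]
    (5,1)@(11, 3): e=[0,20,-12] → .  [on edge]
    (4,2)@(9, 5): e=[0,12,-4] → .  [on edge]
    (3,3)@(7, 7): e=[0,4,4] → .  [on edge]
    (2,4)@(5, 9): e=[0,-4,12] → .  [on edge]
    (3,4)@(7, 9): e=[-4,12,0] → .  [on edge]
    (1,5)@(3, 11): e=[0,-12,20] → .  [on edge]
    (0,6)@(1, 13): e=[0,-20,28] → .  [on edge]
    (2,7)@(5, 15): e=[-12,20,0] → .  [on edge]
    (1,10)@(3, 21): e=[-20,28,0] → .  [on edge]
  covered (0 px):
    . . . . . . . . . . .
    . . . . . . . . . . .
    . . . . . . . . . . .
    . . . . . . . . . . .
    . . . . . . . . . . .
    . . . . . . . . . . .
    . . . . . . . . . . .
    . . . . . . . . . . .
    . . . . . . . . . . .
    . . . . . . . . . . .
    . . . . . . . . . . .
    . . . . . . . . . . .
T3:
  2·area = 16  (B↔C swapped to make it positive)
  edge (20, 20)→(12, 12): d=(-8,-8) top-left  bias=+0
  edge (12, 12)→(18, 16): d=(6,4) right/bottom  bias=-1
  edge (18, 16)→(20, 20): d=(2,4) right/bottom  bias=-1
    (0,0)@(1, 1): e=[0,-22,38] → .  [on edge]
    (1,1)@(3, 3): e=[0,-18,34] → .  [on edge]
    (2,2)@(5, 5): e=[0,-14,30] → .  [on edge]
    (3,3)@(7, 7): e=[0,-10,26] → .  [on edge]
    (4,4)@(9, 9): e=[0,-6,22] → .  [on edge]
    (5,5)@(11, 11): e=[0,-2,18] → .  [on edge]
    (6,6)@(13, 13): e=[0,2,14] → X  [on edge]
    (7,6)@(15, 13): e=[16,-6,6] → .
    (6,7)@(13, 15): e=[-16,14,18] → .
    (7,7)@(15, 15): e=[0,6,10] → X  [on edge]
    (8,7)@(17, 15): e=[16,-2,2] → .
    (7,8)@(15, 17): e=[-16,18,14] → .
    (8,8)@(17, 17): e=[0,10,6] → X  [on edge]
    (9,9)@(19, 19): e=[0,14,2] → X  [on edge]
    (10,10)@(21, 21): e=[0,18,-2] → .  [on edge]
  covered (4 px):
    . . . . . . . . . . .
    . . . . . . . . . . .
    . . . . . . . . . . .
    . . . . . . . . . . .
    . . . . . . . . . . .
    . . . . . . . . . . .
    . . . . . . X . . . .
    . . . . . . . X . . .
    . . . . . . . . X . .
    . . . . . . . . . X .
    . . . . . . . . . . .
    . . . . . . . . . . .

Answer: "outside"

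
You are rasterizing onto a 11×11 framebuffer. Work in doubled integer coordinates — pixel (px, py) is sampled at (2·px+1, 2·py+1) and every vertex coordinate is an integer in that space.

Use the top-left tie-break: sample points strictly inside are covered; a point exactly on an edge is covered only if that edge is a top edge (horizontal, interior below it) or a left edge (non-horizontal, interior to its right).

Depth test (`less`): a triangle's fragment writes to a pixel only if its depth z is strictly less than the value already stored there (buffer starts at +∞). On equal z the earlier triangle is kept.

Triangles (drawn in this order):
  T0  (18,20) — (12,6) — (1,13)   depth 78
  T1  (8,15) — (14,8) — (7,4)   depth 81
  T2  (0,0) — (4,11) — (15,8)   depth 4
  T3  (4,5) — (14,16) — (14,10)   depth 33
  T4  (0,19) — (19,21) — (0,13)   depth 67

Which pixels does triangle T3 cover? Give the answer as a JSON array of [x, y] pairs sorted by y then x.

T0:
  2·area = 196  (B↔C swapped to make it positive)
  edge (18, 20)→(1, 13): d=(-17,-7) top-left  bias=+0
  edge (1, 13)→(12, 6): d=(11,-7) top-left  bias=+0
  edge (12, 6)→(18, 20): d=(6,14) right/bottom  bias=-1
    (5,3)@(11, 7): e=[172,4,20] → #
    (6,3)@(13, 7): e=[186,18,-8] → ·
    (4,4)@(9, 9): e=[124,12,60] → #
    (6,4)@(13, 9): e=[152,40,4] → #
    (7,4)@(15, 9): e=[166,54,-24] → ·
    (2,5)@(5, 11): e=[62,6,128] → #
    (3,5)@(7, 11): e=[76,20,100] → #
    (7,5)@(15, 11): e=[132,76,-12] → ·
    (0,6)@(1, 13): e=[0,0,196] → #  [on edge]
    (1,6)@(3, 13): e=[14,14,168] → #
    (7,6)@(15, 13): e=[98,98,0] → ·  [on edge]
    (0,7)@(1, 15): e=[-34,22,208] → ·
  covered (25 px):
    · · · · · · · · · · ·
    · · · · · · · · · · ·
    · · · · · · · · · · ·
    · · · · · # · · · · ·
    · · · · # # # · · · ·
    · · # # # # # · · · ·
    # # # # # # # · · · ·
    · · · # # # # # · · ·
    · · · · · # # # · · ·
    · · · · · · · · # · ·
    · · · · · · · · · · ·
T1:
  2·area = 73  (B↔C swapped to make it positive)
  edge (8, 15)→(7, 4): d=(-1,-11) top-left  bias=+0
  edge (7, 4)→(14, 8): d=(7,4) right/bottom  bias=-1
  edge (14, 8)→(8, 15): d=(-6,7) right/bottom  bias=-1
    (4,3)@(9, 7): e=[19,13,41] → #
    (5,3)@(11, 7): e=[41,5,27] → #
    (6,3)@(13, 7): e=[63,-3,13] → ·
    (4,4)@(9, 9): e=[17,27,29] → #
    (6,4)@(13, 9): e=[61,11,1] → #
    (7,4)@(15, 9): e=[83,3,-13] → ·
    (4,5)@(9, 11): e=[15,41,17] → #
    (6,5)@(13, 11): e=[59,25,-11] → ·
    (4,6)@(9, 13): e=[13,55,5] → #
    (5,6)@(11, 13): e=[35,47,-9] → ·
    (4,7)@(9, 15): e=[11,69,-7] → ·
  covered (8 px):
    · · · · · · · · · · ·
    · · · · · · · · · · ·
    · · · · · · · · · · ·
    · · · · # # · · · · ·
    · · · · # # # · · · ·
    · · · · # # · · · · ·
    · · · · # · · · · · ·
    · · · · · · · · · · ·
    · · · · · · · · · · ·
    · · · · · · · · · · ·
    · · · · · · · · · · ·
T2:
  2·area = 133  (B↔C swapped to make it positive)
  edge (0, 0)→(15, 8): d=(15,8) right/bottom  bias=-1
  edge (15, 8)→(4, 11): d=(-11,3) right/bottom  bias=-1
  edge (4, 11)→(0, 0): d=(-4,-11) top-left  bias=+0
    (0,0)@(1, 1): e=[7,119,7] → #
    (1,0)@(3, 1): e=[-9,113,29] → ·
    (0,1)@(1, 3): e=[37,97,-1] → ·
    (1,1)@(3, 3): e=[21,91,21] → #
    (2,1)@(5, 3): e=[5,85,43] → #
    (3,1)@(7, 3): e=[-11,79,65] → ·
    (1,2)@(3, 5): e=[51,69,13] → #
    (3,2)@(7, 5): e=[19,57,57] → #
    (4,2)@(9, 5): e=[3,51,79] → #
    (5,2)@(11, 5): e=[-13,45,101] → ·
    (1,3)@(3, 7): e=[81,47,5] → #
    (5,3)@(11, 7): e=[17,23,93] → #
  covered (17 px):
    # · · · · · · · · · ·
    · # # · · · · · · · ·
    · # # # # · · · · · ·
    · # # # # # # · · · ·
    · · # # # # · · · · ·
    · · · · · · · · · · ·
    · · · · · · · · · · ·
    · · · · · · · · · · ·
    · · · · · · · · · · ·
    · · · · · · · · · · ·
    · · · · · · · · · · ·
T3:
  2·area = 60  (B↔C swapped to make it positive)
  edge (4, 5)→(14, 10): d=(10,5) right/bottom  bias=-1
  edge (14, 10)→(14, 16): d=(0,6) right/bottom  bias=-1
  edge (14, 16)→(4, 5): d=(-10,-11) top-left  bias=+0
    (3,3)@(7, 7): e=[5,42,13] → #
    (4,3)@(9, 7): e=[-5,30,35] → ·
    (3,4)@(7, 9): e=[25,42,-7] → ·
    (4,4)@(9, 9): e=[15,30,15] → #
    (5,4)@(11, 9): e=[5,18,37] → #
    (6,4)@(13, 9): e=[-5,6,59] → ·
    (4,5)@(9, 11): e=[35,30,-5] → ·
    (5,5)@(11, 11): e=[25,18,17] → #
    (6,5)@(13, 11): e=[15,6,39] → #
    (7,5)@(15, 11): e=[5,-6,61] → ·
    (5,6)@(11, 13): e=[45,18,-3] → ·
    (6,6)@(13, 13): e=[35,6,19] → #
  covered (6 px):
    · · · · · · · · · · ·
    · · · · · · · · · · ·
    · · · · · · · · · · ·
    · · · # · · · · · · ·
    · · · · # # · · · · ·
    · · · · · # # · · · ·
    · · · · · · # · · · ·
    · · · · · · · · · · ·
    · · · · · · · · · · ·
    · · · · · · · · · · ·
    · · · · · · · · · · ·
T4:
  2·area = 114  (B↔C swapped to make it positive)
  edge (0, 19)→(0, 13): d=(0,-6) top-left  bias=+0
  edge (0, 13)→(19, 21): d=(19,8) right/bottom  bias=-1
  edge (19, 21)→(0, 19): d=(-19,-2) top-left  bias=+0
    (0,7)@(1, 15): e=[6,30,78] → #
    (1,7)@(3, 15): e=[18,14,82] → #
    (2,7)@(5, 15): e=[30,-2,86] → ·
    (0,8)@(1, 17): e=[6,68,40] → #
    (2,8)@(5, 17): e=[30,36,48] → #
    (3,8)@(7, 17): e=[42,20,52] → #
    (4,8)@(9, 17): e=[54,4,56] → #
    (5,8)@(11, 17): e=[66,-12,60] → ·
    (0,9)@(1, 19): e=[6,106,2] → #
    (5,9)@(11, 19): e=[66,26,22] → #
    (6,9)@(13, 19): e=[78,10,26] → #
    (7,9)@(15, 19): e=[90,-6,30] → ·
    (9,10)@(19, 21): e=[114,0,0] → ·  [on edge]
  covered (14 px):
    · · · · · · · · · · ·
    · · · · · · · · · · ·
    · · · · · · · · · · ·
    · · · · · · · · · · ·
    · · · · · · · · · · ·
    · · · · · · · · · · ·
    · · · · · · · · · · ·
    # # · · · · · · · · ·
    # # # # # · · · · · ·
    # # # # # # # · · · ·
    · · · · · · · · · · ·

Result: [[3,3],[4,4],[5,4],[5,5],[6,5],[6,6]]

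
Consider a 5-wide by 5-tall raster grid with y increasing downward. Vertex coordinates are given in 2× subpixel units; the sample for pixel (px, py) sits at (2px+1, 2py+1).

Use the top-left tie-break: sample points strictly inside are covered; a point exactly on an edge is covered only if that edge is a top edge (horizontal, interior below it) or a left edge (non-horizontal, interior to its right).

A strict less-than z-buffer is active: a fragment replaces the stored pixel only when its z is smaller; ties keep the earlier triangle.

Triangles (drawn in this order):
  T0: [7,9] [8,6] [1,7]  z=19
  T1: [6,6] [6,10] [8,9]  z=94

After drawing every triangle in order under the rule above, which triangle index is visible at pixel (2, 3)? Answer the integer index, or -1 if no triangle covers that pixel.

T0:
  2·area = 20  (B↔C swapped to make it positive)
  edge (7, 9)→(1, 7): d=(-6,-2) top-left  bias=+0
  edge (1, 7)→(8, 6): d=(7,-1) top-left  bias=+0
  edge (8, 6)→(7, 9): d=(-1,3) right/bottom  bias=-1
    (4,1)@(9, 3): e=[40,-20,0] → .  [on edge]
    (0,3)@(1, 7): e=[0,0,20] → X  [on edge]
    (1,3)@(3, 7): e=[4,2,14] → X
    (2,3)@(5, 7): e=[8,4,8] → X
    (3,3)@(7, 7): e=[12,6,2] → X
    (4,3)@(9, 7): e=[16,8,-4] → .
    (0,4)@(1, 9): e=[-12,14,18] → .
    (1,4)@(3, 9): e=[-8,16,12] → .
    (2,4)@(5, 9): e=[-4,18,6] → .
    (3,4)@(7, 9): e=[0,20,0] → .  [on edge]
  covered (4 px):
    . . . . .
    . . . . .
    . . . . .
    X X X X .
    . . . . .
T1:
  2·area = 8  (B↔C swapped to make it positive)
  edge (6, 6)→(8, 9): d=(2,3) right/bottom  bias=-1
  edge (8, 9)→(6, 10): d=(-2,1) right/bottom  bias=-1
  edge (6, 10)→(6, 6): d=(0,-4) top-left  bias=+0
    (3,4)@(7, 9): e=[3,1,4] → X
    (4,4)@(9, 9): e=[-3,-1,12] → .
  covered (1 px):
    . . . . .
    . . . . .
    . . . . .
    . . . . .
    . . . X .

Z-buffer (winner per pixel, '.' = empty):
  . . . . .
  . . . . .
  . . . . .
  0 0 0 0 .
  . . . 1 .

Answer: 0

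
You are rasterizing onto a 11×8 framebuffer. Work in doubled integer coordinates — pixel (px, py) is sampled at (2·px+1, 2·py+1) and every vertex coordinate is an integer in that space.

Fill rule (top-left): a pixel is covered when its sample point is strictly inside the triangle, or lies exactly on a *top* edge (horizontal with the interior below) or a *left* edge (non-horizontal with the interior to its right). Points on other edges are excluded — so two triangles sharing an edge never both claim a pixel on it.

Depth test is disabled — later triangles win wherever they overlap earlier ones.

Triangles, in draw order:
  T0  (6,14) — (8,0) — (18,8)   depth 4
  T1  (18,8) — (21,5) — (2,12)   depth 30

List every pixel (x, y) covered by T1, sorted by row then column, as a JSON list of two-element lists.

T0:
  2·area = 156
  edge (6, 14)→(8, 0): d=(2,-14) top-left  bias=+0
  edge (8, 0)→(18, 8): d=(10,8) right/bottom  bias=-1
  edge (18, 8)→(6, 14): d=(-12,6) right/bottom  bias=-1
    (4,0)@(9, 1): e=[16,2,138] → X
    (5,0)@(11, 1): e=[44,-14,126] → .
    (4,1)@(9, 3): e=[20,22,114] → X
    (5,1)@(11, 3): e=[48,6,102] → X
    (6,1)@(13, 3): e=[76,-10,90] → .
    (4,2)@(9, 5): e=[24,42,90] → X
    (6,2)@(13, 5): e=[80,10,66] → X
    (7,2)@(15, 5): e=[108,-6,54] → .
    (3,3)@(7, 7): e=[0,78,78] → X  [on edge]
    (7,3)@(15, 7): e=[112,14,30] → X
    (8,3)@(17, 7): e=[140,-2,18] → .
    (3,4)@(7, 9): e=[4,98,54] → X
  covered (20 px):
    . . . . X . . . . . .
    . . . . X X . . . . .
    . . . . X X X . . . .
    . . . X X X X X . . .
    . . . X X X X X . . .
    . . . X X X . . . . .
    . . . X . . . . . . .
    . . . . . . . . . . .
T1:
  2·area = 36  (B↔C swapped to make it positive)
  edge (18, 8)→(2, 12): d=(-16,4) right/bottom  bias=-1
  edge (2, 12)→(21, 5): d=(19,-7) top-left  bias=+0
  edge (21, 5)→(18, 8): d=(-3,3) right/bottom  bias=-1
    (10,2)@(21, 5): e=[36,0,0] → .  [on edge]
    (8,3)@(17, 7): e=[20,10,6] → X
    (9,3)@(19, 7): e=[12,24,0] → .  [on edge]
    (5,4)@(11, 9): e=[12,6,18] → X
    (6,4)@(13, 9): e=[4,20,12] → X
    (7,4)@(15, 9): e=[-4,34,6] → .
    (8,4)@(17, 9): e=[-12,48,0] → .  [on edge]
    (2,5)@(5, 11): e=[4,2,30] → X
    (3,5)@(7, 11): e=[-4,16,24] → .
    (5,5)@(11, 11): e=[-20,44,12] → .
    (6,5)@(13, 11): e=[-28,58,6] → .
    (7,5)@(15, 11): e=[-36,72,0] → .  [on edge]
    (6,6)@(13, 13): e=[-60,96,0] → .  [on edge]
    (5,7)@(11, 15): e=[-84,120,0] → .  [on edge]
  covered (4 px):
    . . . . . . . . . . .
    . . . . . . . . . . .
    . . . . . . . . . . .
    . . . . . . . . X . .
    . . . . . X X . . . .
    . . X . . . . . . . .
    . . . . . . . . . . .
    . . . . . . . . . . .

Result: [[8,3],[5,4],[6,4],[2,5]]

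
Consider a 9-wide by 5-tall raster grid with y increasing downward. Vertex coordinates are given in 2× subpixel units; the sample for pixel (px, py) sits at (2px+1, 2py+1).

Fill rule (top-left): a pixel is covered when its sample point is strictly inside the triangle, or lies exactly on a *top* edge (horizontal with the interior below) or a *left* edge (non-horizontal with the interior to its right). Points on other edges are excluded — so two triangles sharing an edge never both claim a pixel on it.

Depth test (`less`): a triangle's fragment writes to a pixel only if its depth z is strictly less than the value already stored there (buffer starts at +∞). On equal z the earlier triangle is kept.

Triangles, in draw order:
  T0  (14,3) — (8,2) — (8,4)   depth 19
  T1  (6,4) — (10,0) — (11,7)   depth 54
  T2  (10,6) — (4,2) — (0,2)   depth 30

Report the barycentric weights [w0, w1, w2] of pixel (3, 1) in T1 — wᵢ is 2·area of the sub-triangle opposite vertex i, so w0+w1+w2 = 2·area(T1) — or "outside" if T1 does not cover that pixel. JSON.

T0:
  2·area = 12  (B↔C swapped to make it positive)
  edge (14, 3)→(8, 4): d=(-6,1) right/bottom  bias=-1
  edge (8, 4)→(8, 2): d=(0,-2) top-left  bias=+0
  edge (8, 2)→(14, 3): d=(6,1) right/bottom  bias=-1
    (4,1)@(9, 3): e=[5,2,5] → #
    (5,1)@(11, 3): e=[3,6,3] → #
    (6,1)@(13, 3): e=[1,10,1] → #
    (7,1)@(15, 3): e=[-1,14,-1] → ·
    (4,2)@(9, 5): e=[-7,2,17] → ·
    (5,2)@(11, 5): e=[-9,6,15] → ·
    (6,2)@(13, 5): e=[-11,10,13] → ·
  covered (3 px):
    · · · · · · · · ·
    · · · · # # # · ·
    · · · · · · · · ·
    · · · · · · · · ·
    · · · · · · · · ·
T1:
  2·area = 32
  edge (6, 4)→(10, 0): d=(4,-4) top-left  bias=+0
  edge (10, 0)→(11, 7): d=(1,7) right/bottom  bias=-1
  edge (11, 7)→(6, 4): d=(-5,-3) top-left  bias=+0
    (0,0)@(1, 1): e=[-32,64,0] → ·  [on edge]
    (4,0)@(9, 1): e=[0,8,24] → #  [on edge]
    (5,0)@(11, 1): e=[8,-6,30] → ·
    (3,1)@(7, 3): e=[0,24,8] → #  [on edge]
    (5,1)@(11, 3): e=[16,-4,20] → ·
    (2,2)@(5, 5): e=[0,40,-8] → ·  [on edge]
    (3,2)@(7, 5): e=[8,26,-2] → ·
    (4,2)@(9, 5): e=[16,12,4] → #
    (5,2)@(11, 5): e=[24,-2,10] → ·
    (1,3)@(3, 7): e=[0,56,-24] → ·  [on edge]
    (4,3)@(9, 7): e=[24,14,-6] → ·
    (5,3)@(11, 7): e=[32,0,0] → ·  [on edge]
    (0,4)@(1, 9): e=[0,72,-40] → ·  [on edge]
  covered (4 px):
    · · · · # · · · ·
    · · · # # · · · ·
    · · · · # · · · ·
    · · · · · · · · ·
    · · · · · · · · ·
T2:
  2·area = 16  (B↔C swapped to make it positive)
  edge (10, 6)→(0, 2): d=(-10,-4) top-left  bias=+0
  edge (0, 2)→(4, 2): d=(4,0) top-left  bias=+0
  edge (4, 2)→(10, 6): d=(6,4) right/bottom  bias=-1
    (1,1)@(3, 3): e=[2,4,10] → #
    (2,1)@(5, 3): e=[10,4,2] → #
    (3,1)@(7, 3): e=[18,4,-6] → ·
    (1,2)@(3, 5): e=[-18,12,22] → ·
    (2,2)@(5, 5): e=[-10,12,14] → ·
  covered (2 px):
    · · · · · · · · ·
    · # # · · · · · ·
    · · · · · · · · ·
    · · · · · · · · ·
    · · · · · · · · ·

Final: [24,8,0]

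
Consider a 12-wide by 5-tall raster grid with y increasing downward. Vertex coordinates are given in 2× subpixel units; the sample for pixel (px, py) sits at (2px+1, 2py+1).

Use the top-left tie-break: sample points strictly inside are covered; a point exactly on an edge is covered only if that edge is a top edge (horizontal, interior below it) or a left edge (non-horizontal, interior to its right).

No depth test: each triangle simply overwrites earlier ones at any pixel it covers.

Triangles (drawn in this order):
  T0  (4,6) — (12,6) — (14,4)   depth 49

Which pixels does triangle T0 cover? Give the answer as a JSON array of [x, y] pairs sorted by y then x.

T0:
  2·area = 16  (B↔C swapped to make it positive)
  edge (4, 6)→(14, 4): d=(10,-2) top-left  bias=+0
  edge (14, 4)→(12, 6): d=(-2,2) right/bottom  bias=-1
  edge (12, 6)→(4, 6): d=(-8,0) right/bottom  bias=-1
    (8,0)@(17, 1): e=[-24,0,40] → .  [on edge]
    (7,1)@(15, 3): e=[-8,0,24] → .  [on edge]
    (9,1)@(19, 3): e=[0,-8,24] → .  [on edge]
    (4,2)@(9, 5): e=[0,8,8] → X  [on edge]
    (5,2)@(11, 5): e=[4,4,8] → X
    (6,2)@(13, 5): e=[8,0,8] → .  [on edge]
    (4,3)@(9, 7): e=[20,4,-8] → .
    (5,3)@(11, 7): e=[24,0,-8] → .  [on edge]
    (4,4)@(9, 9): e=[40,0,-24] → .  [on edge]
  covered (2 px):
    . . . . . . . . . . . .
    . . . . . . . . . . . .
    . . . . X X . . . . . .
    . . . . . . . . . . . .
    . . . . . . . . . . . .

Answer: [[4,2],[5,2]]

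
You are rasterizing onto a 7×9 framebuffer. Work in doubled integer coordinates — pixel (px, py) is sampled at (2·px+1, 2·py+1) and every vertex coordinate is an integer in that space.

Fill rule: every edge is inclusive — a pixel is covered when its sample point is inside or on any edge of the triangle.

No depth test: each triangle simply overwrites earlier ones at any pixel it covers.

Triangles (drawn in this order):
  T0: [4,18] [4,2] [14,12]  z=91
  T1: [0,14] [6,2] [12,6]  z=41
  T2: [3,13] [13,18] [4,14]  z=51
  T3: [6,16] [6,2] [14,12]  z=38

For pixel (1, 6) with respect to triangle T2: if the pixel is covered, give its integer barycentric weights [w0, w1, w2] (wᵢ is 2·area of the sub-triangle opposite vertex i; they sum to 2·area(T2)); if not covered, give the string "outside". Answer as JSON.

T0:
  2·area = 160
  edge (4, 18)→(4, 2): d=(0,-16) inclusive
  edge (4, 2)→(14, 12): d=(10,10) inclusive
  edge (14, 12)→(4, 18): d=(-10,6) inclusive
    (1,0)@(3, 1): e=[-16,0,176] → ·  [on edge]
    (2,1)@(5, 3): e=[16,0,144] → █  [on edge]
    (3,1)@(7, 3): e=[48,-20,132] → ·
    (2,2)@(5, 5): e=[16,20,124] → █
    (3,2)@(7, 5): e=[48,0,112] → █  [on edge]
    (4,2)@(9, 5): e=[80,-20,100] → ·
    (2,3)@(5, 7): e=[16,40,104] → █
    (4,3)@(9, 7): e=[80,0,80] → █  [on edge]
    (5,3)@(11, 7): e=[112,-20,68] → ·
    (2,4)@(5, 9): e=[16,60,84] → █
    (5,4)@(11, 9): e=[112,0,48] → █  [on edge]
    (6,4)@(13, 9): e=[144,-20,36] → ·
    (6,5)@(13, 11): e=[144,0,16] → █  [on edge]
    (4,7)@(9, 15): e=[80,80,0] → █  [on edge]
  covered (23 px):
    · · · · · · ·
    · · █ · · · ·
    · · █ █ · · ·
    · · █ █ █ · ·
    · · █ █ █ █ ·
    · · █ █ █ █ █
    · · █ █ █ █ ·
    · · █ █ █ · ·
    · · █ · · · ·
T1:
  2·area = 96
  edge (0, 14)→(6, 2): d=(6,-12) inclusive
  edge (6, 2)→(12, 6): d=(6,4) inclusive
  edge (12, 6)→(0, 14): d=(-12,8) inclusive
    (3,1)@(7, 3): e=[18,2,76] → █
    (4,1)@(9, 3): e=[42,-6,60] → ·
    (2,2)@(5, 5): e=[6,22,68] → █
    (4,2)@(9, 5): e=[54,6,36] → █
    (5,2)@(11, 5): e=[78,-2,20] → ·
    (2,3)@(5, 7): e=[18,34,44] → █
    (5,3)@(11, 7): e=[90,10,-4] → ·
    (1,4)@(3, 9): e=[6,54,36] → █
    (4,4)@(9, 9): e=[78,30,-12] → ·
    (1,5)@(3, 11): e=[18,66,12] → █
    (2,5)@(5, 11): e=[42,58,-4] → ·
    (3,5)@(7, 11): e=[66,50,-20] → ·
  covered (12 px):
    · · · · · · ·
    · · · █ · · ·
    · · █ █ █ · ·
    · · █ █ █ · ·
    · █ █ █ · · ·
    · █ · · · · ·
    █ · · · · · ·
    · · · · · · ·
    · · · · · · ·
T2:
  2·area = 5
  edge (3, 13)→(13, 18): d=(10,5) inclusive
  edge (13, 18)→(4, 14): d=(-9,-4) inclusive
  edge (4, 14)→(3, 13): d=(-1,-1) inclusive
    (0,5)@(1, 11): e=[-10,15,0] → ·  [on edge]
    (1,6)@(3, 13): e=[0,5,0] → █  [on edge]
    (2,6)@(5, 13): e=[-10,13,2] → ·
    (1,7)@(3, 15): e=[20,-13,-2] → ·
    (2,7)@(5, 15): e=[10,-5,0] → ·  [on edge]
    (3,7)@(7, 15): e=[0,3,2] → █  [on edge]
    (4,7)@(9, 15): e=[-10,11,4] → ·
    (3,8)@(7, 17): e=[20,-15,0] → ·  [on edge]
    (5,8)@(11, 17): e=[0,1,4] → █  [on edge]
    (6,8)@(13, 17): e=[-10,9,6] → ·
  covered (3 px):
    · · · · · · ·
    · · · · · · ·
    · · · · · · ·
    · · · · · · ·
    · · · · · · ·
    · · · · · · ·
    · █ · · · · ·
    · · · █ · · ·
    · · · · · █ ·
T3:
  2·area = 112
  edge (6, 16)→(6, 2): d=(0,-14) inclusive
  edge (6, 2)→(14, 12): d=(8,10) inclusive
  edge (14, 12)→(6, 16): d=(-8,4) inclusive
    (3,2)@(7, 5): e=[14,14,84] → █
    (4,2)@(9, 5): e=[42,-6,76] → ·
    (3,3)@(7, 7): e=[14,30,68] → █
    (4,3)@(9, 7): e=[42,10,60] → █
    (5,3)@(11, 7): e=[70,-10,52] → ·
    (3,4)@(7, 9): e=[14,46,52] → █
    (5,4)@(11, 9): e=[70,6,36] → █
    (6,4)@(13, 9): e=[98,-14,28] → ·
    (3,5)@(7, 11): e=[14,62,36] → █
    (6,5)@(13, 11): e=[98,2,12] → █
    (3,6)@(7, 13): e=[14,78,20] → █
    (6,6)@(13, 13): e=[98,18,-4] → ·
  covered (14 px):
    · · · · · · ·
    · · · · · · ·
    · · · █ · · ·
    · · · █ █ · ·
    · · · █ █ █ ·
    · · · █ █ █ █
    · · · █ █ █ ·
    · · · █ · · ·
    · · · · · · ·

Final: [5,0,0]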